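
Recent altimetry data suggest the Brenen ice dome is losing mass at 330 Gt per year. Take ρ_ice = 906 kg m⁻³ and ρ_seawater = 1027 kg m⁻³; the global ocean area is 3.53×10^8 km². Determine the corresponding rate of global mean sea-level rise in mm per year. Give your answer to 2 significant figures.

≈ 0.91 mm/yr

ρ_w = 1027 kg m⁻³. Annual water volume added = 330 Gt / ρ_w = 3.300×10^14 kg / 1027 kg m⁻³ = 3.213×10^11 m³.
Δh per year = 3.213×10^11 / 3.53×10^14 = 9.10×10^-4 m = 0.91 mm.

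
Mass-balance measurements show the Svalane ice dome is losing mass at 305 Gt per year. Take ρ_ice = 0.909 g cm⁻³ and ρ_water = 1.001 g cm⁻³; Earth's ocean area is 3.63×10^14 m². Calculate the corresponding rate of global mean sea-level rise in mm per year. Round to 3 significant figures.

≈ 0.839 mm/yr

ρ_w = 1.001 g cm⁻³ = 1001 kg m⁻³. Annual water volume added = 305 Gt / ρ_w = 3.050×10^14 kg / 1001 kg m⁻³ = 3.047×10^11 m³.
Δh per year = 3.047×10^11 / 3.63×10^14 = 8.39×10^-4 m = 0.839 mm.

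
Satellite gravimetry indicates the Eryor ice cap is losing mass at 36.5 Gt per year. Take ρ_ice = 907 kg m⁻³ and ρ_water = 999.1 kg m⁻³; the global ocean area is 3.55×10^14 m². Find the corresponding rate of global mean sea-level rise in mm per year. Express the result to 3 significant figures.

ρ_w = 999.1 kg m⁻³. Annual water volume added = 36.5 Gt / ρ_w = 3.650×10^13 kg / 999.1 kg m⁻³ = 3.653×10^10 m³.
Δh per year = 3.653×10^10 / 3.55×10^14 = 1.03×10^-4 m = 0.103 mm.

≈ 0.103 mm/yr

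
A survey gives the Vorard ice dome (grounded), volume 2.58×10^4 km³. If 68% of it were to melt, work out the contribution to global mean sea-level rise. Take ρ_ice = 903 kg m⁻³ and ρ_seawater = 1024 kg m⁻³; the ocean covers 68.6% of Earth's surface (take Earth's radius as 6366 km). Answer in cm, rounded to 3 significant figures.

≈ 4.43 cm

Vorard: 0.68 × 2.58×10^4 km³ × (903/1024) = 1.547×10^4 km³ of water.
Spread over 3.49×10^14 m² of ocean, Δh = 1.547×10^13 / 3.49×10^14 = 0.0443 m = 4.43 cm.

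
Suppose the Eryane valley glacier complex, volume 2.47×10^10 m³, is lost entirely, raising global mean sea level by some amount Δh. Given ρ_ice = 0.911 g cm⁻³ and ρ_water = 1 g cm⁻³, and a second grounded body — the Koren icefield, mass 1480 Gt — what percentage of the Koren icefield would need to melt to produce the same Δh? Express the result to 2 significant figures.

Equal sea-level rise means equal mass of meltwater, i.e. equal mass of ice lost.
Ice mass of Eryane: 2.250×10^13 kg; ice mass of Koren: 1.480×10^15 kg.
Fraction required = 2.250×10^13 / 1.480×10^15 = 0.0152 → 1.5 %.

≈ 1.5 %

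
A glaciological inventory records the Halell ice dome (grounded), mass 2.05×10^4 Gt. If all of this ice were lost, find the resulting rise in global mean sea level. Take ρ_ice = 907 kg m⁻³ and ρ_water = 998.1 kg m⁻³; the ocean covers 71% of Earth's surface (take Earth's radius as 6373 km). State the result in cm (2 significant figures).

≈ 5.7 cm

Halell: 2.05×10^4 Gt = 2.050×10^16 kg; dividing by ρ_w = 998.1 kg m⁻³ gives 2.054×10^13 m³ of water.
Spread over 3.62×10^14 m² of ocean, Δh = 2.054×10^13 / 3.62×10^14 = 0.0567 m = 5.7 cm.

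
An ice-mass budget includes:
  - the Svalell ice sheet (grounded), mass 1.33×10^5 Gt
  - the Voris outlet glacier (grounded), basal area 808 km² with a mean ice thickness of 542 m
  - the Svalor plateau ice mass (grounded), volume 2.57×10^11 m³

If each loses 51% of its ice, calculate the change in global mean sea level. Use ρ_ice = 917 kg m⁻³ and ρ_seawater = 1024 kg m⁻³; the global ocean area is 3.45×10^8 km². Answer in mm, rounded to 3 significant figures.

≈ 193 mm

Svalell: 0.51 × 1.33×10^5 Gt = 6.783×10^16 kg; dividing by ρ_w = 1024 kg m⁻³ gives 6.624×10^13 m³ of water.
Voris: ice volume = 808 km² × 542 m = 437.9 km³; 0.51 × 437.9 × (917/1024) = 200.0 km³ of water.
Svalor: 0.51 × 2.57×10^11 m³ × (917/1024) = 1.174×10^11 m³ of water.
Total added water ≈ 6.656×10^13 m³ over 3.45×10^14 m² → Δh = 0.193 m = 193 mm.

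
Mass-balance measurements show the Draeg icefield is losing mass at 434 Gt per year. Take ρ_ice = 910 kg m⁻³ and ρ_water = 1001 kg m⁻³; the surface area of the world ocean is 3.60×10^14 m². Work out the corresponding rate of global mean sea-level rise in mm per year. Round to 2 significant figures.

≈ 1.2 mm/yr

ρ_w = 1001 kg m⁻³. Annual water volume added = 434 Gt / ρ_w = 4.340×10^14 kg / 1001 kg m⁻³ = 4.336×10^11 m³.
Δh per year = 4.336×10^11 / 3.60×10^14 = 1.20×10^-3 m = 1.2 mm.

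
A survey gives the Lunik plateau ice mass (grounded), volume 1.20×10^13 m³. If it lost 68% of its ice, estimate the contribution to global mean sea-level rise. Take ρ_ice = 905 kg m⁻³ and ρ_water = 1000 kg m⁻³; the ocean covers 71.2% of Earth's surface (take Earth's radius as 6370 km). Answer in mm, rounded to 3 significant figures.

Lunik: 0.68 × 1.20×10^13 m³ × (905/1000) = 7.385×10^12 m³ of water.
Spread over 3.63×10^14 m² of ocean, Δh = 7.385×10^12 / 3.63×10^14 = 0.0203 m = 20.3 mm.

≈ 20.3 mm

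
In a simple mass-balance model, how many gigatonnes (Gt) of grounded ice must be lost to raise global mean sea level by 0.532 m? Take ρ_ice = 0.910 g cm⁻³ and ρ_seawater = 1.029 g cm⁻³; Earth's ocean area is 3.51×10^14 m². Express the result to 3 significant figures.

Required water volume = Δh × A = 0.532 m × 3.51×10^14 m² = 1.867×10^14 m³.
ρ_w = 1.029 g cm⁻³ = 1029 kg m⁻³, so the mass of water = 1.867×10^14 m³ × 1029 kg m⁻³ = 1.921×10^17 kg = 1.92×10^5 Gt (and the same mass of ice, by conservation).

≈ 1.92×10^5 Gt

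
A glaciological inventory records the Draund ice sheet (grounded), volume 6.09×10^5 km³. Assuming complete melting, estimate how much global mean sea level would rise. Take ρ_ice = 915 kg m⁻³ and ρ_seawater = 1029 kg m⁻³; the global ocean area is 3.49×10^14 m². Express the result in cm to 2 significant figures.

≈ 160 cm

Draund: 6.09×10^5 km³ × (915/1029) = 5.415×10^5 km³ of water.
Spread over 3.49×10^14 m² of ocean, Δh = 5.415×10^14 / 3.49×10^14 = 1.55 m = 160 cm.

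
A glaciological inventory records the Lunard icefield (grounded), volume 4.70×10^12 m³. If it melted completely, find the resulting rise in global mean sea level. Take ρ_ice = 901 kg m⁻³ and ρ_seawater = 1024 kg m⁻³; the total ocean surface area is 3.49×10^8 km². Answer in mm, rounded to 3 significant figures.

Lunard: 4.70×10^12 m³ × (901/1024) = 4.135×10^12 m³ of water.
Spread over 3.49×10^14 m² of ocean, Δh = 4.135×10^12 / 3.49×10^14 = 0.0118 m = 11.8 mm.

≈ 11.8 mm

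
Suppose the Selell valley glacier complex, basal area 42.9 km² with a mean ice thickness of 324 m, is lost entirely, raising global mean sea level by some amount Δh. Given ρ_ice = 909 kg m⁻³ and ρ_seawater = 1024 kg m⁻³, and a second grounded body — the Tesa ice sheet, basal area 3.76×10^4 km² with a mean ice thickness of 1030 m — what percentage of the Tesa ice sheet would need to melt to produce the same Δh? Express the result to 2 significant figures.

Equal sea-level rise means equal mass of meltwater, i.e. equal mass of ice lost.
Ice mass of Selell: 1.263×10^13 kg; ice mass of Tesa: 3.520×10^16 kg.
Fraction required = 1.263×10^13 / 3.520×10^16 = 3.59×10^-4 → 0.036 %.

≈ 0.036 %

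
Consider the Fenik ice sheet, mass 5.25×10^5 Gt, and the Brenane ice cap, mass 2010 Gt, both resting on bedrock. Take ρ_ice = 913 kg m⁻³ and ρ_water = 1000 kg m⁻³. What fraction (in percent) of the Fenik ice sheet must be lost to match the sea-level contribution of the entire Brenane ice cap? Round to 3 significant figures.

≈ 0.383 %

Equal sea-level rise means equal mass of meltwater, i.e. equal mass of ice lost.
Ice mass of Brenane: 2.010×10^15 kg; ice mass of Fenik: 5.250×10^17 kg.
Fraction required = 2.010×10^15 / 5.250×10^17 = 3.83×10^-3 → 0.383 %.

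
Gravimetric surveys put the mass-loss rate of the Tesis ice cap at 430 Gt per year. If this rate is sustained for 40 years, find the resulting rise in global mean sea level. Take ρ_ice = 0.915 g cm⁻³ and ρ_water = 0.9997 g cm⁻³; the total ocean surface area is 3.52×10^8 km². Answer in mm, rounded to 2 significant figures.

Total mass lost = 430 Gt/yr × 40 yr = 1.720×10^4 Gt = 1.720×10^16 kg.
ρ_w = 0.9997 g cm⁻³ = 999.7 kg m⁻³, so water volume = 1.720×10^16 / 999.7 = 1.721×10^13 m³.
Δh = 1.721×10^13 / 3.52×10^14 = 0.0489 m = 49 mm.

≈ 49 mm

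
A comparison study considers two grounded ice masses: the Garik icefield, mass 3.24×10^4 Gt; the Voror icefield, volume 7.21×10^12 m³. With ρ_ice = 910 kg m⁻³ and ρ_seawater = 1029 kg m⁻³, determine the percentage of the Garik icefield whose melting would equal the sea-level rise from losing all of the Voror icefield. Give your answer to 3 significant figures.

≈ 20.3 %

Equal sea-level rise means equal mass of meltwater, i.e. equal mass of ice lost.
Ice mass of Voror: 6.561×10^15 kg; ice mass of Garik: 3.240×10^16 kg.
Fraction required = 6.561×10^15 / 3.240×10^16 = 0.203 → 20.3 %.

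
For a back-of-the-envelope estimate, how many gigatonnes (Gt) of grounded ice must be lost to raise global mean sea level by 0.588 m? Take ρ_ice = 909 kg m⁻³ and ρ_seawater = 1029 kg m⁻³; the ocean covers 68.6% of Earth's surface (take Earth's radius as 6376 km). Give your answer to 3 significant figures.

Required water volume = Δh × A = 0.588 m × 3.50×10^14 m² = 2.061×10^14 m³.
ρ_w = 1029 kg m⁻³, so the mass of water = 2.061×10^14 m³ × 1029 kg m⁻³ = 2.120×10^17 kg = 2.12×10^5 Gt (and the same mass of ice, by conservation).

≈ 2.12×10^5 Gt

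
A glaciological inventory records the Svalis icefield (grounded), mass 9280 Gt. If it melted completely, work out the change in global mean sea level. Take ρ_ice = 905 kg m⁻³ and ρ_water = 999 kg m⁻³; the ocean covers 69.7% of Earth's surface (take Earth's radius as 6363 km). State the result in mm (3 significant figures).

Svalis: 9280 Gt = 9.280×10^15 kg; dividing by ρ_w = 999 kg m⁻³ gives 9.289×10^12 m³ of water.
Spread over 3.55×10^14 m² of ocean, Δh = 9.289×10^12 / 3.55×10^14 = 0.0262 m = 26.2 mm.

≈ 26.2 mm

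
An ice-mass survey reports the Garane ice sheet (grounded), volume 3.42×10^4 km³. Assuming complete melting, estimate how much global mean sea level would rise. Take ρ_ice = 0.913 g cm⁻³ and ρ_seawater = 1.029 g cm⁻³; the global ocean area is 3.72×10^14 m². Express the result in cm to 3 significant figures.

≈ 8.16 cm

Garane: 3.42×10^4 km³ × (913/1029) = 3.034×10^4 km³ of water.
Spread over 3.72×10^14 m² of ocean, Δh = 3.034×10^13 / 3.72×10^14 = 0.0816 m = 8.16 cm.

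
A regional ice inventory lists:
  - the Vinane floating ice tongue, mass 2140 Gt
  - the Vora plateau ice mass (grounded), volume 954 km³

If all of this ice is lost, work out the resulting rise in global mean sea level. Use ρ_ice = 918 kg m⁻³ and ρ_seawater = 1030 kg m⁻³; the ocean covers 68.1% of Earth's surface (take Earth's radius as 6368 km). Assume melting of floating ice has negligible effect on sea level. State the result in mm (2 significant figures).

≈ 2.5 mm

The Vinane floating ice tongue is floating and already displaces its own weight of water, so its melt adds essentially nothing to sea level.
Vora: 954 km³ × (918/1030) = 850.3 km³ of water.
Total added water ≈ 8.503×10^11 m³ over 3.47×10^14 m² → Δh = 2.45×10^-3 m = 2.5 mm.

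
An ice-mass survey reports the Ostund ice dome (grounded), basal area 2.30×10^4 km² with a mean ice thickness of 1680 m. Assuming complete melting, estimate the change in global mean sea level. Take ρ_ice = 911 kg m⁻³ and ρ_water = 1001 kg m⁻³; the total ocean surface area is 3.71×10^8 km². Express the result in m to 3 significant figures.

≈ 0.0948 m

Ostund: ice volume = 2.30×10^4 km² × 1680 m = 3.864×10^4 km³; 3.864×10^4 × (911/1001) = 3.517×10^4 km³ of water.
Spread over 3.71×10^14 m² of ocean, Δh = 3.517×10^13 / 3.71×10^14 = 0.0948 m.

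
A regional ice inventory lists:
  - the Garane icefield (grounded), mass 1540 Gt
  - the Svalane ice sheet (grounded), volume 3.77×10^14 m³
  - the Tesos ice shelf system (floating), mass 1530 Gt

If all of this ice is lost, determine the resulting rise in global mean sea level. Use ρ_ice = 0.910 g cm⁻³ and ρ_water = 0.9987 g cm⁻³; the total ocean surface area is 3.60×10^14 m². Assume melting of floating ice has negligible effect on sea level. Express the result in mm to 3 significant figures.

≈ 958 mm

Garane: 1540 Gt = 1.540×10^15 kg; dividing by ρ_w = 0.9987 g cm⁻³ = 998.7 kg m⁻³ gives 1.542×10^12 m³ of water.
Svalane: 3.77×10^14 m³ × (910/998.7) = 3.435×10^14 m³ of water.
The Tesos ice shelf system is floating and already displaces its own weight of water, so its melt adds essentially nothing to sea level.
Total added water ≈ 3.451×10^14 m³ over 3.60×10^14 m² → Δh = 0.958 m = 958 mm.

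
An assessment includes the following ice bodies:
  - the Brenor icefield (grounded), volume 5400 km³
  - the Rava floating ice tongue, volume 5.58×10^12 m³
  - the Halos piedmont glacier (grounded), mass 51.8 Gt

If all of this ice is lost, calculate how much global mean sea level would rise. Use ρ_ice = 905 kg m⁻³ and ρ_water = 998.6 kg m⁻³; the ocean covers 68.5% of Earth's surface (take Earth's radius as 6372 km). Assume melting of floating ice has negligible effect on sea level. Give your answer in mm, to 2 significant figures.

Brenor: 5400 km³ × (905/998.6) = 4894 km³ of water.
The Rava floating ice tongue is floating and already displaces its own weight of water, so its melt adds essentially nothing to sea level.
Halos: 51.8 Gt = 5.180×10^13 kg; dividing by ρ_w = 998.6 kg m⁻³ gives 5.187×10^10 m³ of water.
Total added water ≈ 4.946×10^12 m³ over 3.50×10^14 m² → Δh = 0.0142 m = 14 mm.

≈ 14 mm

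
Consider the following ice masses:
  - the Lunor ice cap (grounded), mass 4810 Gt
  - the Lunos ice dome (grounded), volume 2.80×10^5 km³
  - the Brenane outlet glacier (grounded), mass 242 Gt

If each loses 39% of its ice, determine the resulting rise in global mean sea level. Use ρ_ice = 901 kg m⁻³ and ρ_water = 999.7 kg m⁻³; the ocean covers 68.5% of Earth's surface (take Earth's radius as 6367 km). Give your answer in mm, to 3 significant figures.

Lunor: 0.39 × 4810 Gt = 1.876×10^15 kg; dividing by ρ_w = 999.7 kg m⁻³ gives 1.876×10^12 m³ of water.
Lunos: 0.39 × 2.80×10^5 km³ × (901/999.7) = 9.842×10^4 km³ of water.
Brenane: 0.39 × 242 Gt = 9.438×10^13 kg; dividing by ρ_w = 999.7 kg m⁻³ gives 9.441×10^10 m³ of water.
Total added water ≈ 1.004×10^14 m³ over 3.49×10^14 m² → Δh = 0.288 m = 288 mm.

≈ 288 mm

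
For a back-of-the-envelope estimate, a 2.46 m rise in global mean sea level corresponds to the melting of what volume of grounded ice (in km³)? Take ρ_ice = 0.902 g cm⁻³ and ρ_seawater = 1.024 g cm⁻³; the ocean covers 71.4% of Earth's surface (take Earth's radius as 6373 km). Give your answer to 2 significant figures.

Required water volume = Δh × A = 2.46 m × 3.64×10^14 m² = 8.965×10^14 m³ = 8.965×10^5 km³.
Ice volume = water volume × ρ_w/ρ_ice = 8.965×10^5 × 1024/902 = 1.0×10^6 km³.

≈ 1.0×10^6 km³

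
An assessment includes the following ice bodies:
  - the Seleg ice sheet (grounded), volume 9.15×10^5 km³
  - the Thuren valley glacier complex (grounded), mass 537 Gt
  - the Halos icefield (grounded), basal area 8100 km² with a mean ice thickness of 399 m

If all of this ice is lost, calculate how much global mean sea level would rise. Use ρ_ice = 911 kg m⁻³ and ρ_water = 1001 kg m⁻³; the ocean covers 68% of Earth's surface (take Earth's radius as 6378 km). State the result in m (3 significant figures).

Seleg: 9.15×10^5 km³ × (911/1001) = 8.327×10^5 km³ of water.
Thuren: 537 Gt = 5.370×10^14 kg; dividing by ρ_w = 1001 kg m⁻³ gives 5.365×10^11 m³ of water.
Halos: ice volume = 8100 km² × 399 m = 3232 km³; 3232 × (911/1001) = 2941 km³ of water.
Total added water ≈ 8.362×10^14 m³ over 3.48×10^14 m² → Δh = 2.41 m.

≈ 2.41 m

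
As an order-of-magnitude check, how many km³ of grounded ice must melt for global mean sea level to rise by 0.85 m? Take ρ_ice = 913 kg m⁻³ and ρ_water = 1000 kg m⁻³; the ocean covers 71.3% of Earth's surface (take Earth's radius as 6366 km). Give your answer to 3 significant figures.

≈ 3.38×10^5 km³

Required water volume = Δh × A = 0.85 m × 3.63×10^14 m² = 3.086×10^14 m³ = 3.086×10^5 km³.
Ice volume = water volume × ρ_w/ρ_ice = 3.086×10^5 × 1000/913 = 3.38×10^5 km³.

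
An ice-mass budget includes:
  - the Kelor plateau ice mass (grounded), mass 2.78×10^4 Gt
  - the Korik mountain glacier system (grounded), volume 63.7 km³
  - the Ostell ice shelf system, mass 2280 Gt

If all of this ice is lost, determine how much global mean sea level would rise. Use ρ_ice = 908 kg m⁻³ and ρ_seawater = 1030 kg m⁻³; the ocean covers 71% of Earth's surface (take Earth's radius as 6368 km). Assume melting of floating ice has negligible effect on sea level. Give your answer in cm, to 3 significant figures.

Kelor: 2.78×10^4 Gt = 2.780×10^16 kg; dividing by ρ_w = 1030 kg m⁻³ gives 2.699×10^13 m³ of water.
Korik: 63.7 km³ × (908/1030) = 56.15 km³ of water.
The Ostell ice shelf system is floating and already displaces its own weight of water, so its melt adds essentially nothing to sea level.
Total added water ≈ 2.705×10^13 m³ over 3.62×10^14 m² → Δh = 0.0748 m = 7.48 cm.

≈ 7.48 cm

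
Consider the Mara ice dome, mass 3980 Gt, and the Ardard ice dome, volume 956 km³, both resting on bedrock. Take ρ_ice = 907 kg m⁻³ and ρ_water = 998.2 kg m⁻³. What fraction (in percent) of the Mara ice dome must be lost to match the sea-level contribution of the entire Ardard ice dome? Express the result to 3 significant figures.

≈ 21.8 %

Equal sea-level rise means equal mass of meltwater, i.e. equal mass of ice lost.
Ice mass of Ardard: 8.671×10^14 kg; ice mass of Mara: 3.980×10^15 kg.
Fraction required = 8.671×10^14 / 3.980×10^15 = 0.218 → 21.8 %.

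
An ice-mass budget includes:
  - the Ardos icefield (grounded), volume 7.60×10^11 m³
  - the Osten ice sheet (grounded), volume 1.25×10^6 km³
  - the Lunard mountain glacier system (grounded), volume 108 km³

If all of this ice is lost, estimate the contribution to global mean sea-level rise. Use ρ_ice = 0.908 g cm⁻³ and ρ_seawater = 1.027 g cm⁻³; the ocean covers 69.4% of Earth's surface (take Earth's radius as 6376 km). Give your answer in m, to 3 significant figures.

≈ 3.12 m

Ardos: 7.60×10^11 m³ × (908/1027) = 6.719×10^11 m³ of water.
Osten: 1.25×10^6 km³ × (908/1027) = 1.105×10^6 km³ of water.
Lunard: 108 km³ × (908/1027) = 95.49 km³ of water.
Total added water ≈ 1.106×10^15 m³ over 3.55×10^14 m² → Δh = 3.12 m.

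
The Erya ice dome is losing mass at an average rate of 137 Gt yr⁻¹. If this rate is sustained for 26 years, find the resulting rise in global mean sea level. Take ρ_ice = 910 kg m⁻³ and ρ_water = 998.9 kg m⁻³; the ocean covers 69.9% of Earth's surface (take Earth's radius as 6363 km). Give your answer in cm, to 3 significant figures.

≈ 1.00 cm

Total mass lost = 137 Gt/yr × 26 yr = 3562 Gt = 3.562×10^15 kg.
ρ_w = 998.9 kg m⁻³, so water volume = 3.562×10^15 / 998.9 = 3.566×10^12 m³.
Δh = 3.566×10^12 / 3.56×10^14 = 0.0100 m = 1.00 cm.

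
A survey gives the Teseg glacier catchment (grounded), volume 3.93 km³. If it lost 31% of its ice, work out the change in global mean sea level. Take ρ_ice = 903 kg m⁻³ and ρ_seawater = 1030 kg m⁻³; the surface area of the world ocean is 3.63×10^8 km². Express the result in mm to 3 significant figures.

Teseg: 0.31 × 3.93 km³ × (903/1030) = 1.068 km³ of water.
Spread over 3.63×10^14 m² of ocean, Δh = 1.068×10^9 / 3.63×10^14 = 2.94×10^-6 m = 2.94×10^-3 mm.

≈ 2.94×10^-3 mm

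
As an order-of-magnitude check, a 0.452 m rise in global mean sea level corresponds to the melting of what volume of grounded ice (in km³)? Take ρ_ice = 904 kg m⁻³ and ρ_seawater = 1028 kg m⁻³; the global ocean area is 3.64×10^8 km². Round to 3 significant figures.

Required water volume = Δh × A = 0.452 m × 3.64×10^14 m² = 1.645×10^14 m³ = 1.645×10^5 km³.
Ice volume = water volume × ρ_w/ρ_ice = 1.645×10^5 × 1028/904 = 1.87×10^5 km³.

≈ 1.87×10^5 km³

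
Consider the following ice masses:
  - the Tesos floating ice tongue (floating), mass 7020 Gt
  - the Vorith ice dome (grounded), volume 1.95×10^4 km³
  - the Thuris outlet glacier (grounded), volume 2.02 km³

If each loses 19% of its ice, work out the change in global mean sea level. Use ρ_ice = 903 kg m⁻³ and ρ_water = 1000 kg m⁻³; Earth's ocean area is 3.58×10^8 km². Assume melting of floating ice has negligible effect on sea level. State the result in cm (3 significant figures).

The Tesos floating ice tongue is floating and already displaces its own weight of water, so its melt adds essentially nothing to sea level.
Vorith: 0.19 × 1.95×10^4 km³ × (903/1000) = 3346 km³ of water.
Thuris: 0.19 × 2.02 km³ × (903/1000) = 0.3466 km³ of water.
Total added water ≈ 3.346×10^12 m³ over 3.58×10^14 m² → Δh = 9.35×10^-3 m = 0.935 cm.

≈ 0.935 cm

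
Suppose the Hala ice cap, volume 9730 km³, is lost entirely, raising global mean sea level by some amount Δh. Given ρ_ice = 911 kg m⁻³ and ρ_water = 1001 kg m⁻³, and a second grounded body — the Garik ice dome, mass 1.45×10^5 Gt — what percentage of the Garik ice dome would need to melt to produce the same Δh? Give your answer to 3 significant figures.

≈ 6.11 %

Equal sea-level rise means equal mass of meltwater, i.e. equal mass of ice lost.
Ice mass of Hala: 8.864×10^15 kg; ice mass of Garik: 1.450×10^17 kg.
Fraction required = 8.864×10^15 / 1.450×10^17 = 0.0611 → 6.11 %.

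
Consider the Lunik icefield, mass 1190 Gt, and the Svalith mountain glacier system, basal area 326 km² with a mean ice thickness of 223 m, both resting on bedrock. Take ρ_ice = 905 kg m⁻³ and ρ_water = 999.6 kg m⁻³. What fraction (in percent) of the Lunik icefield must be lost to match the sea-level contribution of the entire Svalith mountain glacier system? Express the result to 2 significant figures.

Equal sea-level rise means equal mass of meltwater, i.e. equal mass of ice lost.
Ice mass of Svalith: 6.579×10^13 kg; ice mass of Lunik: 1.190×10^15 kg.
Fraction required = 6.579×10^13 / 1.190×10^15 = 0.0553 → 5.5 %.

≈ 5.5 %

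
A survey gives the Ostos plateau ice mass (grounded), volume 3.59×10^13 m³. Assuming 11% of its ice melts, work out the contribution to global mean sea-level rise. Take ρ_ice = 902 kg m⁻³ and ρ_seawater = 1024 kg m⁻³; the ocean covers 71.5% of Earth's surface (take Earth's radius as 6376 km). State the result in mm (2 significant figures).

Ostos: 0.11 × 3.59×10^13 m³ × (902/1024) = 3.479×10^12 m³ of water.
Spread over 3.65×10^14 m² of ocean, Δh = 3.479×10^12 / 3.65×10^14 = 9.52×10^-3 m = 9.5 mm.

≈ 9.5 mm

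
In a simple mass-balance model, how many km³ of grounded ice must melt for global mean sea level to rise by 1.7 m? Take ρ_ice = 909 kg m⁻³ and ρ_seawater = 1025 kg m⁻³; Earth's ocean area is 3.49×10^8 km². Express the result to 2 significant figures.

≈ 6.7×10^5 km³

Required water volume = Δh × A = 1.7 m × 3.49×10^14 m² = 5.933×10^14 m³ = 5.933×10^5 km³.
Ice volume = water volume × ρ_w/ρ_ice = 5.933×10^5 × 1025/909 = 6.7×10^5 km³.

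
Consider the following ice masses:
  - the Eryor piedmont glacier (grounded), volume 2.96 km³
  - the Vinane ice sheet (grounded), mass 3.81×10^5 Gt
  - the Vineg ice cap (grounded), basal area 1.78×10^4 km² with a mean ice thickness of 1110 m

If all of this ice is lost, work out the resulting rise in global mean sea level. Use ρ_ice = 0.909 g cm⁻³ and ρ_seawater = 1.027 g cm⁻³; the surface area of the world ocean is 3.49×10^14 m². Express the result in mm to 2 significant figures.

Eryor: 2.96 km³ × (909/1027) = 2.620 km³ of water.
Vinane: 3.81×10^5 Gt = 3.810×10^17 kg; dividing by ρ_w = 1.027 g cm⁻³ = 1027 kg m⁻³ gives 3.710×10^14 m³ of water.
Vineg: ice volume = 1.78×10^4 km² × 1110 m = 1.976×10^4 km³; 1.976×10^4 × (909/1027) = 1.749×10^4 km³ of water.
Total added water ≈ 3.885×10^14 m³ over 3.49×10^14 m² → Δh = 1.11 m = 1100 mm.

≈ 1100 mm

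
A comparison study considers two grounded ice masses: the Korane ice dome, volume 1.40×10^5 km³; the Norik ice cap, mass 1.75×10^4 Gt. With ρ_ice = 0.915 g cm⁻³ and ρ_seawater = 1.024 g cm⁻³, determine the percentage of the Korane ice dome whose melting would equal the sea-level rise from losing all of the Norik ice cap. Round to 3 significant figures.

Equal sea-level rise means equal mass of meltwater, i.e. equal mass of ice lost.
Ice mass of Norik: 1.750×10^16 kg; ice mass of Korane: 1.281×10^17 kg.
Fraction required = 1.750×10^16 / 1.281×10^17 = 0.137 → 13.7 %.

≈ 13.7 %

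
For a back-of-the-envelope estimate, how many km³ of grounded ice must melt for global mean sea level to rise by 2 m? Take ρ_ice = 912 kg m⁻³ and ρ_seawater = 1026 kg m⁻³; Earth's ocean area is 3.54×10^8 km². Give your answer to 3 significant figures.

≈ 7.96×10^5 km³

Required water volume = Δh × A = 2 m × 3.54×10^14 m² = 7.080×10^14 m³ = 7.080×10^5 km³.
Ice volume = water volume × ρ_w/ρ_ice = 7.080×10^5 × 1026/912 = 7.96×10^5 km³.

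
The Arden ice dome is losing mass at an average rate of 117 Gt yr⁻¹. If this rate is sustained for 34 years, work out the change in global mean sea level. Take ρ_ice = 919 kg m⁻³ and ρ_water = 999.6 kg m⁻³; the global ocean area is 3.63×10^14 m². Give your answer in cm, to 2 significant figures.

≈ 1.1 cm

Total mass lost = 117 Gt/yr × 34 yr = 3978 Gt = 3.978×10^15 kg.
ρ_w = 999.6 kg m⁻³, so water volume = 3.978×10^15 / 999.6 = 3.980×10^12 m³.
Δh = 3.980×10^12 / 3.63×10^14 = 0.0110 m = 1.1 cm.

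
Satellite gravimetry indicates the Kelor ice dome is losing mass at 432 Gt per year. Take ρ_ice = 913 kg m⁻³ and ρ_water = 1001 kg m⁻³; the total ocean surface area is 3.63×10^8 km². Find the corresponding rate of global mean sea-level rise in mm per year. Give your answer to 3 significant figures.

≈ 1.19 mm/yr

ρ_w = 1001 kg m⁻³. Annual water volume added = 432 Gt / ρ_w = 4.320×10^14 kg / 1001 kg m⁻³ = 4.316×10^11 m³.
Δh per year = 4.316×10^11 / 3.63×10^14 = 1.19×10^-3 m = 1.19 mm.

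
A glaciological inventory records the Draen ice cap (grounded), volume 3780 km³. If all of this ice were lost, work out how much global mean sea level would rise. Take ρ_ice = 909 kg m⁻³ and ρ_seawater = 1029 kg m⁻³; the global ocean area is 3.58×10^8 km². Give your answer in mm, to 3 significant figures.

Draen: 3780 km³ × (909/1029) = 3339 km³ of water.
Spread over 3.58×10^14 m² of ocean, Δh = 3.339×10^12 / 3.58×10^14 = 9.33×10^-3 m = 9.33 mm.

≈ 9.33 mm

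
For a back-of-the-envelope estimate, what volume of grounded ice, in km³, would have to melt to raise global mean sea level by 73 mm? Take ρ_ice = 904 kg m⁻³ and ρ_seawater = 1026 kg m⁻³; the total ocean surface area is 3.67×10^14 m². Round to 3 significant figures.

Required water volume = Δh × A = 0.073 m × 3.67×10^14 m² = 2.679×10^13 m³ = 2.679×10^4 km³.
Ice volume = water volume × ρ_w/ρ_ice = 2.679×10^4 × 1026/904 = 3.04×10^4 km³.

≈ 3.04×10^4 km³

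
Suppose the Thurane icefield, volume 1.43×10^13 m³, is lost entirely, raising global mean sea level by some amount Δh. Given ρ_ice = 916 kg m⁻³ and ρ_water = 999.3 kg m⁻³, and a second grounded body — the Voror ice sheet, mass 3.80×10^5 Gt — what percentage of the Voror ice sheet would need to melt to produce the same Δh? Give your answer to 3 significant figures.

Equal sea-level rise means equal mass of meltwater, i.e. equal mass of ice lost.
Ice mass of Thurane: 1.310×10^16 kg; ice mass of Voror: 3.800×10^17 kg.
Fraction required = 1.310×10^16 / 3.800×10^17 = 0.0345 → 3.45 %.

≈ 3.45 %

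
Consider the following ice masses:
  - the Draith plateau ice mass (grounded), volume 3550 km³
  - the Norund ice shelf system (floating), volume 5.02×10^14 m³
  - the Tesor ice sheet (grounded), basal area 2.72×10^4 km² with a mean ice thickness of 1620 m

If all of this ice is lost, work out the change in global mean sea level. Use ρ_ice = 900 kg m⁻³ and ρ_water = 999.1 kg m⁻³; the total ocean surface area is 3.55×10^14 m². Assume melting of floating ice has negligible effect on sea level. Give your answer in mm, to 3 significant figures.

≈ 121 mm

Draith: 3550 km³ × (900/999.1) = 3198 km³ of water.
The Norund ice shelf system is floating and already displaces its own weight of water, so its melt adds essentially nothing to sea level.
Tesor: ice volume = 2.72×10^4 km² × 1620 m = 4.406×10^4 km³; 4.406×10^4 × (900/999.1) = 3.969×10^4 km³ of water.
Total added water ≈ 4.289×10^13 m³ over 3.55×10^14 m² → Δh = 0.121 m = 121 mm.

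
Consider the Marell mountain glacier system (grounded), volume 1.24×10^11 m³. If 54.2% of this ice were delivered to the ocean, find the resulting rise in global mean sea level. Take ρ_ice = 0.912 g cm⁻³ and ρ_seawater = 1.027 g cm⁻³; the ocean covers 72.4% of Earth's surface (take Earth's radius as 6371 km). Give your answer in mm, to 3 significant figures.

≈ 0.162 mm

Marell: 0.542 × 1.24×10^11 m³ × (912/1027) = 5.968×10^10 m³ of water.
Spread over 3.69×10^14 m² of ocean, Δh = 5.968×10^10 / 3.69×10^14 = 1.62×10^-4 m = 0.162 mm.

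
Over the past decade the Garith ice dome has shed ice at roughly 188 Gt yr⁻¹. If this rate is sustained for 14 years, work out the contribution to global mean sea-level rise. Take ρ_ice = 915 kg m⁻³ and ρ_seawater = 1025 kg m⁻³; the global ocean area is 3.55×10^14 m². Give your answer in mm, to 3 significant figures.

≈ 7.23 mm

Total mass lost = 188 Gt/yr × 14 yr = 2632 Gt = 2.632×10^15 kg.
ρ_w = 1025 kg m⁻³, so water volume = 2.632×10^15 / 1025 = 2.568×10^12 m³.
Δh = 2.568×10^12 / 3.55×10^14 = 7.23×10^-3 m = 7.23 mm.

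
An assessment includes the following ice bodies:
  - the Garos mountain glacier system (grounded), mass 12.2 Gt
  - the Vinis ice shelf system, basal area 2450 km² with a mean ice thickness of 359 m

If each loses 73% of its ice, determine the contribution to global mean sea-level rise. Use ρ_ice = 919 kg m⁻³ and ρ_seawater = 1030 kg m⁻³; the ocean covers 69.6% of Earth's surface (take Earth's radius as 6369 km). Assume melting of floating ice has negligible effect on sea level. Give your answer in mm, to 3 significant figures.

≈ 0.0244 mm

Garos: 0.73 × 12.2 Gt = 8.906×10^12 kg; dividing by ρ_w = 1030 kg m⁻³ gives 8.647×10^9 m³ of water.
The Vinis ice shelf system is floating and already displaces its own weight of water, so its melt adds essentially nothing to sea level.
Total added water ≈ 8.647×10^9 m³ over 3.55×10^14 m² → Δh = 2.44×10^-5 m = 0.0244 mm.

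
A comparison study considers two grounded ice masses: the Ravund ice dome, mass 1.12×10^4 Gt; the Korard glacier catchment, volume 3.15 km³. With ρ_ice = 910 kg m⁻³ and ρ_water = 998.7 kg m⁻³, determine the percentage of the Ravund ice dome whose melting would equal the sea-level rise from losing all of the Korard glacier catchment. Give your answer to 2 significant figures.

Equal sea-level rise means equal mass of meltwater, i.e. equal mass of ice lost.
Ice mass of Korard: 2.866×10^12 kg; ice mass of Ravund: 1.120×10^16 kg.
Fraction required = 2.866×10^12 / 1.120×10^16 = 2.56×10^-4 → 0.026 %.

≈ 0.026 %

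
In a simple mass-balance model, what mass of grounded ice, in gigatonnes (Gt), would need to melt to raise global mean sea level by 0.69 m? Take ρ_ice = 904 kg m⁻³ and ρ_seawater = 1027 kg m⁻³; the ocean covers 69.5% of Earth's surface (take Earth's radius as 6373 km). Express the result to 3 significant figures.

≈ 2.51×10^5 Gt

Required water volume = Δh × A = 0.69 m × 3.55×10^14 m² = 2.448×10^14 m³.
ρ_w = 1027 kg m⁻³, so the mass of water = 2.448×10^14 m³ × 1027 kg m⁻³ = 2.514×10^17 kg = 2.51×10^5 Gt (and the same mass of ice, by conservation).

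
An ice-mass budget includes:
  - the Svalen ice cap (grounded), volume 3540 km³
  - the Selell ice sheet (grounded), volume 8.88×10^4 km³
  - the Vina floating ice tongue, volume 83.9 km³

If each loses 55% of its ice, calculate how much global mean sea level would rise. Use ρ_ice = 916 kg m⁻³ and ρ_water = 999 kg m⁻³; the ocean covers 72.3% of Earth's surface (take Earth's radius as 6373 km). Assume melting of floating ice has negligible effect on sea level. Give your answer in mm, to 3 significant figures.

≈ 126 mm

Svalen: 0.55 × 3540 km³ × (916/999) = 1785 km³ of water.
Selell: 0.55 × 8.88×10^4 km³ × (916/999) = 4.478×10^4 km³ of water.
The Vina floating ice tongue is floating and already displaces its own weight of water, so its melt adds essentially nothing to sea level.
Total added water ≈ 4.657×10^13 m³ over 3.69×10^14 m² → Δh = 0.126 m = 126 mm.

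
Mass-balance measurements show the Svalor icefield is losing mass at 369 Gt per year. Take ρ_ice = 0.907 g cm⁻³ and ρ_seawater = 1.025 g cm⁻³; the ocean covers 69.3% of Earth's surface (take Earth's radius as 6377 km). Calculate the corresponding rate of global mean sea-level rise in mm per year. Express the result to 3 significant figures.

≈ 1.02 mm/yr

ρ_w = 1.025 g cm⁻³ = 1025 kg m⁻³. Annual water volume added = 369 Gt / ρ_w = 3.690×10^14 kg / 1025 kg m⁻³ = 3.600×10^11 m³.
Δh per year = 3.600×10^11 / 3.54×10^14 = 1.02×10^-3 m = 1.02 mm.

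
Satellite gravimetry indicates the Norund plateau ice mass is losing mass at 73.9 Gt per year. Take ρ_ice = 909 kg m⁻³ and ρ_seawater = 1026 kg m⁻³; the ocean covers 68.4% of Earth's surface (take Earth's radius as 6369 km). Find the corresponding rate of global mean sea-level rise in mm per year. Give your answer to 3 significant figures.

ρ_w = 1026 kg m⁻³. Annual water volume added = 73.9 Gt / ρ_w = 7.390×10^13 kg / 1026 kg m⁻³ = 7.203×10^10 m³.
Δh per year = 7.203×10^10 / 3.49×10^14 = 2.07×10^-4 m = 0.207 mm.

≈ 0.207 mm/yr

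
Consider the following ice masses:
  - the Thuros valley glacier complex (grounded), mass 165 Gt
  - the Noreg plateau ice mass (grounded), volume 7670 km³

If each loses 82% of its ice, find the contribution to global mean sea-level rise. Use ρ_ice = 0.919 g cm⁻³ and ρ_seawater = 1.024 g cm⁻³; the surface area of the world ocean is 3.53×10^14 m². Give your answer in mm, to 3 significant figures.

≈ 16.4 mm

Thuros: 0.82 × 165 Gt = 1.353×10^14 kg; dividing by ρ_w = 1.024 g cm⁻³ = 1024 kg m⁻³ gives 1.321×10^11 m³ of water.
Noreg: 0.82 × 7670 km³ × (919/1024) = 5644 km³ of water.
Total added water ≈ 5.777×10^12 m³ over 3.53×10^14 m² → Δh = 0.0164 m = 16.4 mm.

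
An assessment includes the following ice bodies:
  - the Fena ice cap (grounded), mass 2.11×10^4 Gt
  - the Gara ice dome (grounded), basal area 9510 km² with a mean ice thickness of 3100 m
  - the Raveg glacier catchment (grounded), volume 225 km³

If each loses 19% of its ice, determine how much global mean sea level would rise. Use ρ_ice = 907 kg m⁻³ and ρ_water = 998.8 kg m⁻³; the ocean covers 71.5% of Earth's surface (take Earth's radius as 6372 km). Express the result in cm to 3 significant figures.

≈ 2.51 cm

Fena: 0.19 × 2.11×10^4 Gt = 4.009×10^15 kg; dividing by ρ_w = 998.8 kg m⁻³ gives 4.014×10^12 m³ of water.
Gara: ice volume = 9510 km² × 3100 m = 2.948×10^4 km³; 0.19 × 2.948×10^4 × (907/998.8) = 5087 km³ of water.
Raveg: 0.19 × 225 km³ × (907/998.8) = 38.82 km³ of water.
Total added water ≈ 9.139×10^12 m³ over 3.65×10^14 m² → Δh = 0.0251 m = 2.51 cm.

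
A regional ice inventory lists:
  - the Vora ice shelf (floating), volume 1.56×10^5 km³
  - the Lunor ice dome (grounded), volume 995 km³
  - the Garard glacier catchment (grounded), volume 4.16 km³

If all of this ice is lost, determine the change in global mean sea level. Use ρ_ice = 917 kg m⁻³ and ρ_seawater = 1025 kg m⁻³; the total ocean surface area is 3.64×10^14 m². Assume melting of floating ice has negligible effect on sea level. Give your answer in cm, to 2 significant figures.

≈ 0.25 cm

The Vora ice shelf is floating and already displaces its own weight of water, so its melt adds essentially nothing to sea level.
Lunor: 995 km³ × (917/1025) = 890.2 km³ of water.
Garard: 4.16 km³ × (917/1025) = 3.722 km³ of water.
Total added water ≈ 8.939×10^11 m³ over 3.64×10^14 m² → Δh = 2.46×10^-3 m = 0.25 cm.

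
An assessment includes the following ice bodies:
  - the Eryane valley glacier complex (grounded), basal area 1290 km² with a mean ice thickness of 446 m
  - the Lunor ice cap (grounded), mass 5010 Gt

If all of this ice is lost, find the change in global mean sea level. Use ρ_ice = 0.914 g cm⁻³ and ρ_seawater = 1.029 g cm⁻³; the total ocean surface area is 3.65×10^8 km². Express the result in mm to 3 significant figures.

Eryane: ice volume = 1290 km² × 446 m = 575.3 km³; 575.3 × (914/1029) = 511.0 km³ of water.
Lunor: 5010 Gt = 5.010×10^15 kg; dividing by ρ_w = 1.029 g cm⁻³ = 1029 kg m⁻³ gives 4.869×10^12 m³ of water.
Total added water ≈ 5.380×10^12 m³ over 3.65×10^14 m² → Δh = 0.0147 m = 14.7 mm.

≈ 14.7 mm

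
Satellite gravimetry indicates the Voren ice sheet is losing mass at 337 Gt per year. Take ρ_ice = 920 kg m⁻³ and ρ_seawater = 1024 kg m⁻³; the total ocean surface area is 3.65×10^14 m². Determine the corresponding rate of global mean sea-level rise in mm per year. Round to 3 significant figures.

≈ 0.902 mm/yr

ρ_w = 1024 kg m⁻³. Annual water volume added = 337 Gt / ρ_w = 3.370×10^14 kg / 1024 kg m⁻³ = 3.291×10^11 m³.
Δh per year = 3.291×10^11 / 3.65×10^14 = 9.02×10^-4 m = 0.902 mm.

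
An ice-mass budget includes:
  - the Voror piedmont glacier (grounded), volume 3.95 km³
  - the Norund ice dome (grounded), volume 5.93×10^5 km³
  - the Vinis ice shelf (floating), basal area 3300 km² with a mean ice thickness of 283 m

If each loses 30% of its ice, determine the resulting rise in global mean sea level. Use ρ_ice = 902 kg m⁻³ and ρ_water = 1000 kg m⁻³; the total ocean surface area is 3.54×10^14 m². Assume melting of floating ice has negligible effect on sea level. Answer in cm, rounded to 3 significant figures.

Voror: 0.3 × 3.95 km³ × (902/1000) = 1.069 km³ of water.
Norund: 0.3 × 5.93×10^5 km³ × (902/1000) = 1.605×10^5 km³ of water.
The Vinis ice shelf is floating and already displaces its own weight of water, so its melt adds essentially nothing to sea level.
Total added water ≈ 1.605×10^14 m³ over 3.54×10^14 m² → Δh = 0.453 m = 45.3 cm.

≈ 45.3 cm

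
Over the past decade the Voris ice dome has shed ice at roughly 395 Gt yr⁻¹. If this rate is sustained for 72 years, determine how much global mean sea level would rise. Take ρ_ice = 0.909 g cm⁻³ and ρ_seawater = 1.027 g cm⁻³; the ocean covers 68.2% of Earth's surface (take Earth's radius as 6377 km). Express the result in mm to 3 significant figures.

Total mass lost = 395 Gt/yr × 72 yr = 2.844×10^4 Gt = 2.844×10^16 kg.
ρ_w = 1.027 g cm⁻³ = 1027 kg m⁻³, so water volume = 2.844×10^16 / 1027 = 2.769×10^13 m³.
Δh = 2.769×10^13 / 3.49×10^14 = 0.0795 m = 79.5 mm.

≈ 79.5 mm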